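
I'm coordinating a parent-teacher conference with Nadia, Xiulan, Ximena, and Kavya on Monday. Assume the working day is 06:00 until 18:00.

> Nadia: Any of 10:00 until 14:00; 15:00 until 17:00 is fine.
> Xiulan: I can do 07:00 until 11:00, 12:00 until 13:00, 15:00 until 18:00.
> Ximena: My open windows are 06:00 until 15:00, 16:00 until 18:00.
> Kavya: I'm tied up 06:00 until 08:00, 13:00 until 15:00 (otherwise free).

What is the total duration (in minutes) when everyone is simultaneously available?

180

Nadia free: 10:00-14:00, 15:00-17:00.
Xiulan free: 07:00-11:00, 12:00-13:00, 15:00-18:00.
Ximena free: 06:00-15:00, 16:00-18:00.
Kavya free: 08:00-13:00, 15:00-18:00 (invert busy blocks within the working day).
Nadia ∩ Xiulan: 10:00-11:00, 12:00-13:00, 15:00-17:00.
Nadia ∩ Xiulan ∩ Ximena: 10:00-11:00, 12:00-13:00, 16:00-17:00.
Nadia ∩ Xiulan ∩ Ximena ∩ Kavya: 10:00-11:00, 12:00-13:00, 16:00-17:00.
Summing the common windows: 60 + 60 + 60 = 180 minutes.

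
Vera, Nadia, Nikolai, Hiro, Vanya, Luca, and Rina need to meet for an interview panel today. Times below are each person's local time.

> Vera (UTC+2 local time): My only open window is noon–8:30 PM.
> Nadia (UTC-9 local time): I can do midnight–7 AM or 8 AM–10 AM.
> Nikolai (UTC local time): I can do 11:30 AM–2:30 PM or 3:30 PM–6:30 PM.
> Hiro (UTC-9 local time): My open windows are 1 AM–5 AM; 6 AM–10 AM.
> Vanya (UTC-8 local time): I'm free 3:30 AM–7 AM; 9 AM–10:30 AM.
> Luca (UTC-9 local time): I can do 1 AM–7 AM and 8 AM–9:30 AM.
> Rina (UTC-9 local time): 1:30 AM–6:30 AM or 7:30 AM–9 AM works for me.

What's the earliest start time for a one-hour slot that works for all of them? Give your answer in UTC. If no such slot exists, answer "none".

Vera in UTC: 10:00-18:30 (subtract 2h to convert from UTC+2).
Nadia in UTC: 09:00-16:00, 17:00-19:00 (add 9h to convert from UTC-9).
Nikolai in UTC: 11:30-14:30, 15:30-18:30.
Hiro in UTC: 10:00-14:00, 15:00-19:00 (add 9h to convert from UTC-9).
Vanya in UTC: 11:30-15:00, 17:00-18:30 (add 8h to convert from UTC-8).
Luca in UTC: 10:00-16:00, 17:00-18:30 (add 9h to convert from UTC-9).
Rina in UTC: 10:30-15:30, 16:30-18:00 (add 9h to convert from UTC-9).
Vera ∩ Nadia: 10:00-16:00, 17:00-18:30.
Vera ∩ Nadia ∩ Nikolai: 11:30-14:30, 15:30-16:00, 17:00-18:30.
Vera ∩ Nadia ∩ Nikolai ∩ Hiro: 11:30-14:00, 15:30-16:00, 17:00-18:30.
Vera ∩ Nadia ∩ Nikolai ∩ Hiro ∩ Vanya: 11:30-14:00, 17:00-18:30.
Vera ∩ Nadia ∩ Nikolai ∩ Hiro ∩ Vanya ∩ Luca: 11:30-14:00, 17:00-18:30.
Vera ∩ Nadia ∩ Nikolai ∩ Hiro ∩ Vanya ∩ Luca ∩ Rina: 11:30-14:00, 17:00-18:00.
So the common availability across everyone is 11:30-14:00, 17:00-18:00.
The first common window of at least 60 minutes is 11:30-14:00, so the earliest start is 11:30.

11:30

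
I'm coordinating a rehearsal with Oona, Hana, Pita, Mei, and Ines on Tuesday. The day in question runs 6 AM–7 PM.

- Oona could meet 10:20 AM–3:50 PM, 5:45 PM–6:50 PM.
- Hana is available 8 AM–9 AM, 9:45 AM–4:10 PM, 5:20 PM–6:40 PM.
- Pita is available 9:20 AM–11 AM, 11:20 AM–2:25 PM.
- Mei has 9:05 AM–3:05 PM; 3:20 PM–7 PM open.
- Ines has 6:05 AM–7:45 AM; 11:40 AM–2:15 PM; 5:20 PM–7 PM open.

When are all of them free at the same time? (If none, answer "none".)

11:40-14:15

Oona ∩ Hana: 10:20-15:50, 17:45-18:40.
Oona ∩ Hana ∩ Pita: 10:20-11:00, 11:20-14:25.
Oona ∩ Hana ∩ Pita ∩ Mei: 10:20-11:00, 11:20-14:25.
Oona ∩ Hana ∩ Pita ∩ Mei ∩ Ines: 11:40-14:15.
Those are the intersection windows.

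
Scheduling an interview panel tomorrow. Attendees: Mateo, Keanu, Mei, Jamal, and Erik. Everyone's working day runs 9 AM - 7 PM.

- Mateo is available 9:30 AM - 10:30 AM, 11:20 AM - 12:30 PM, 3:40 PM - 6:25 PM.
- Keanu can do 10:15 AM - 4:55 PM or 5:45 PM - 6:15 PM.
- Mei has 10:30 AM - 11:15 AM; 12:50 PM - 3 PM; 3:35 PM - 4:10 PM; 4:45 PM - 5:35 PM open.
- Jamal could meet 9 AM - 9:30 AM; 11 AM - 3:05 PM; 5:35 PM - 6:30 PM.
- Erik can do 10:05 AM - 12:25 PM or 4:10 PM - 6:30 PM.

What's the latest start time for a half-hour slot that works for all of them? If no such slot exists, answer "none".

Mateo ∩ Keanu: 10:15-10:30, 11:20-12:30, 15:40-16:55, 17:45-18:15.
Mateo ∩ Keanu ∩ Mei: 15:40-16:10, 16:45-16:55.
Mateo ∩ Keanu ∩ Mei ∩ Jamal: ∅.
Mateo ∩ Keanu ∩ Mei ∩ Jamal ∩ Erik: ∅.
There is no time when everyone is free.
No common window is at least 30 minutes long.

none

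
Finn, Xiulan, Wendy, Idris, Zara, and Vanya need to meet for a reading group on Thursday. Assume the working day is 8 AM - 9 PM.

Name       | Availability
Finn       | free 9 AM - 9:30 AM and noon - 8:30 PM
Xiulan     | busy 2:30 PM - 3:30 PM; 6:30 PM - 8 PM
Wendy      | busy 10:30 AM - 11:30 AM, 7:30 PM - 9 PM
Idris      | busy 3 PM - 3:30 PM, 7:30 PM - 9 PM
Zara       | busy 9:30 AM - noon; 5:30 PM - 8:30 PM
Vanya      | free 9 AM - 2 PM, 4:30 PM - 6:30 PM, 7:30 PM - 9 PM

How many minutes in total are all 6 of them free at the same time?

210

Finn free: 09:00-09:30, 12:00-20:30.
Xiulan free: 08:00-14:30, 15:30-18:30, 20:00-21:00 (invert busy blocks within the working day).
Wendy free: 08:00-10:30, 11:30-19:30 (invert busy blocks within the working day).
Idris free: 08:00-15:00, 15:30-19:30 (invert busy blocks within the working day).
Zara free: 08:00-09:30, 12:00-17:30, 20:30-21:00 (invert busy blocks within the working day).
Vanya free: 09:00-14:00, 16:30-18:30, 19:30-21:00.
Finn ∩ Xiulan: 09:00-09:30, 12:00-14:30, 15:30-18:30, 20:00-20:30.
Finn ∩ Xiulan ∩ Wendy: 09:00-09:30, 12:00-14:30, 15:30-18:30.
Finn ∩ Xiulan ∩ Wendy ∩ Idris: 09:00-09:30, 12:00-14:30, 15:30-18:30.
Finn ∩ Xiulan ∩ Wendy ∩ Idris ∩ Zara: 09:00-09:30, 12:00-14:30, 15:30-17:30.
Finn ∩ Xiulan ∩ Wendy ∩ Idris ∩ Zara ∩ Vanya: 09:00-09:30, 12:00-14:00, 16:30-17:30.
Summing the common windows: 30 + 120 + 60 = 210 minutes.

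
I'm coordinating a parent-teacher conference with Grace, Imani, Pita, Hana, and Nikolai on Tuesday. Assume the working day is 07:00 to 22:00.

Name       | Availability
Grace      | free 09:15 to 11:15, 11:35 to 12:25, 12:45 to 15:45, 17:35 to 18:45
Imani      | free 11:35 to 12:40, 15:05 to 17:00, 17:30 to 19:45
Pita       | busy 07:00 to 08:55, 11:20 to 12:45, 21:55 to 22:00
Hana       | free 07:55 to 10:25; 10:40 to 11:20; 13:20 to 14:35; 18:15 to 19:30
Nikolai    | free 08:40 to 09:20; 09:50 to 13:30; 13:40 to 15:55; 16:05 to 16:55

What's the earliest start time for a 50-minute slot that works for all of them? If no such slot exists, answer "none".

none

Grace free: 09:15-11:15, 11:35-12:25, 12:45-15:45, 17:35-18:45.
Imani free: 11:35-12:40, 15:05-17:00, 17:30-19:45.
Pita free: 08:55-11:20, 12:45-21:55 (invert busy blocks within the working day).
Hana free: 07:55-10:25, 10:40-11:20, 13:20-14:35, 18:15-19:30.
Nikolai free: 08:40-09:20, 09:50-13:30, 13:40-15:55, 16:05-16:55.
Grace ∩ Imani: 11:35-12:25, 15:05-15:45, 17:35-18:45.
Grace ∩ Imani ∩ Pita: 15:05-15:45, 17:35-18:45.
Grace ∩ Imani ∩ Pita ∩ Hana: 18:15-18:45.
Grace ∩ Imani ∩ Pita ∩ Hana ∩ Nikolai: ∅.
There is no time when everyone is free.
No common window is at least 50 minutes long.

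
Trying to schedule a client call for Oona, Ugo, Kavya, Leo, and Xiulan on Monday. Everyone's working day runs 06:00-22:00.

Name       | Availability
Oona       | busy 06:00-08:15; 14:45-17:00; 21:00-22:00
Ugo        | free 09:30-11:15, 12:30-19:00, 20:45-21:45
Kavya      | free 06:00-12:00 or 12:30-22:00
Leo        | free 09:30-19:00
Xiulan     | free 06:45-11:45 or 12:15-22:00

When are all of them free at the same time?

09:30-11:15, 12:30-14:45, 17:00-19:00

Oona free: 08:15-14:45, 17:00-21:00 (invert busy blocks within the working day).
Ugo free: 09:30-11:15, 12:30-19:00, 20:45-21:45.
Kavya free: 06:00-12:00, 12:30-22:00.
Leo free: 09:30-19:00.
Xiulan free: 06:45-11:45, 12:15-22:00.
Oona ∩ Ugo: 09:30-11:15, 12:30-14:45, 17:00-19:00, 20:45-21:00.
Oona ∩ Ugo ∩ Kavya: 09:30-11:15, 12:30-14:45, 17:00-19:00, 20:45-21:00.
Oona ∩ Ugo ∩ Kavya ∩ Leo: 09:30-11:15, 12:30-14:45, 17:00-19:00.
Oona ∩ Ugo ∩ Kavya ∩ Leo ∩ Xiulan: 09:30-11:15, 12:30-14:45, 17:00-19:00.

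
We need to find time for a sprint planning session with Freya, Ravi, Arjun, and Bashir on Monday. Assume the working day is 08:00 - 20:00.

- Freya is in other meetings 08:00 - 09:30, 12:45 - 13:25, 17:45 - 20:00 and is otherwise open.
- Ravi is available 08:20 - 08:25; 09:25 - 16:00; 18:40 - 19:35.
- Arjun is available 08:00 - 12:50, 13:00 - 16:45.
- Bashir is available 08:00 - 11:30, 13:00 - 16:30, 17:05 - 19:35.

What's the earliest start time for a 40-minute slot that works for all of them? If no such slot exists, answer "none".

09:30

Freya free: 09:30-12:45, 13:25-17:45 (invert busy blocks within the working day).
Ravi free: 08:20-08:25, 09:25-16:00, 18:40-19:35.
Arjun free: 08:00-12:50, 13:00-16:45.
Bashir free: 08:00-11:30, 13:00-16:30, 17:05-19:35.
Freya ∩ Ravi: 09:30-12:45, 13:25-16:00.
Freya ∩ Ravi ∩ Arjun: 09:30-12:45, 13:25-16:00.
Freya ∩ Ravi ∩ Arjun ∩ Bashir: 09:30-11:30, 13:25-16:00.
Those are the intersection windows.
The first common window of at least 40 minutes is 09:30-11:30, so the earliest start is 09:30.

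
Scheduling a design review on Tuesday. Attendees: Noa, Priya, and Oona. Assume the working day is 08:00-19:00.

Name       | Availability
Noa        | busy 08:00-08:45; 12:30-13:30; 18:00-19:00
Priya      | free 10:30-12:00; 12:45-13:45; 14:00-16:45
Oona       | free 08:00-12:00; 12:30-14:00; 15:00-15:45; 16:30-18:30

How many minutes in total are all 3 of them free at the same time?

165

Noa free: 08:45-12:30, 13:30-18:00 (invert busy blocks within the working day).
Priya free: 10:30-12:00, 12:45-13:45, 14:00-16:45.
Oona free: 08:00-12:00, 12:30-14:00, 15:00-15:45, 16:30-18:30.
Noa ∩ Priya: 10:30-12:00, 13:30-13:45, 14:00-16:45.
Noa ∩ Priya ∩ Oona: 10:30-12:00, 13:30-13:45, 15:00-15:45, 16:30-16:45.
Summing the common windows: 90 + 15 + 45 + 15 = 165 minutes.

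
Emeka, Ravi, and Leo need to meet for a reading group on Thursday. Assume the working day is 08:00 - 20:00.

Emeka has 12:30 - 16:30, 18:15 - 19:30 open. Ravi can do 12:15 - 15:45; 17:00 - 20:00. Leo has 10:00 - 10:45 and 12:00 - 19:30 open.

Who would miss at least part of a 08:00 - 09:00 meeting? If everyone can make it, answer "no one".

Emeka, Leo, Ravi

Emeka: not fully free for 08:00-09:00. Ravi: not fully free for 08:00-09:00. Leo: not fully free for 08:00-09:00.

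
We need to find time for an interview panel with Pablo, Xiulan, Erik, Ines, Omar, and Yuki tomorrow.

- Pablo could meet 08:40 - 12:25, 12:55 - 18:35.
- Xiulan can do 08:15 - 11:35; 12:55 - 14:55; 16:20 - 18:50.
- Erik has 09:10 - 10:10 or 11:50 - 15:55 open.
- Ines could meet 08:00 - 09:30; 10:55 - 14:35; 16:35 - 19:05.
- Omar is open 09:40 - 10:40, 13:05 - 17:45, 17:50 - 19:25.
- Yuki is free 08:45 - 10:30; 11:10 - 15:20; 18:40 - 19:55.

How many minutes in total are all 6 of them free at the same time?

90

Pablo ∩ Xiulan: 08:40-11:35, 12:55-14:55, 16:20-18:35.
Pablo ∩ Xiulan ∩ Erik: 09:10-10:10, 12:55-14:55.
Pablo ∩ Xiulan ∩ Erik ∩ Ines: 09:10-09:30, 12:55-14:35.
Pablo ∩ Xiulan ∩ Erik ∩ Ines ∩ Omar: 13:05-14:35.
Pablo ∩ Xiulan ∩ Erik ∩ Ines ∩ Omar ∩ Yuki: 13:05-14:35.
Those are the intersection windows.
That's a single block of 90 minutes.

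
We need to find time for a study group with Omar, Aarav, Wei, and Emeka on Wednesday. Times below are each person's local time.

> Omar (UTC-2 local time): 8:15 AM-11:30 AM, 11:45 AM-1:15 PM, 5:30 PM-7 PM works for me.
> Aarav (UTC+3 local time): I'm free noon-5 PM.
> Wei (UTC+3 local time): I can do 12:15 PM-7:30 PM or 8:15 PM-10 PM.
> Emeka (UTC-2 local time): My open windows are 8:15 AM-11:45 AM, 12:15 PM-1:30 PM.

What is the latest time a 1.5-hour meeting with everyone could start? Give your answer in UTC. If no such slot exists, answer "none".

12:00

Omar in UTC: 10:15-13:30, 13:45-15:15, 19:30-21:00 (add 2h to convert from UTC-2).
Aarav in UTC: 09:00-14:00 (subtract 3h to convert from UTC+3).
Wei in UTC: 09:15-16:30, 17:15-19:00 (subtract 3h to convert from UTC+3).
Emeka in UTC: 10:15-13:45, 14:15-15:30 (add 2h to convert from UTC-2).
Omar ∩ Aarav: 10:15-13:30, 13:45-14:00.
Omar ∩ Aarav ∩ Wei: 10:15-13:30, 13:45-14:00.
Omar ∩ Aarav ∩ Wei ∩ Emeka: 10:15-13:30.
The last common window of at least 90 minutes is 10:15-13:30; a 90-minute meeting can start as late as 12:00 and still end by 13:30.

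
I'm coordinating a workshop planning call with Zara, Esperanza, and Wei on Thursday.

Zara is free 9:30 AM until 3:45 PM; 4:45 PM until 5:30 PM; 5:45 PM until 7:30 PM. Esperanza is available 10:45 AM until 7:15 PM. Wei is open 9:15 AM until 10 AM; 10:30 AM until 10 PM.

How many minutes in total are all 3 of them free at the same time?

Zara ∩ Esperanza: 10:45-15:45, 16:45-17:30, 17:45-19:15.
Zara ∩ Esperanza ∩ Wei: 10:45-15:45, 16:45-17:30, 17:45-19:15.
Summing the common windows: 300 + 45 + 90 = 435 minutes.

435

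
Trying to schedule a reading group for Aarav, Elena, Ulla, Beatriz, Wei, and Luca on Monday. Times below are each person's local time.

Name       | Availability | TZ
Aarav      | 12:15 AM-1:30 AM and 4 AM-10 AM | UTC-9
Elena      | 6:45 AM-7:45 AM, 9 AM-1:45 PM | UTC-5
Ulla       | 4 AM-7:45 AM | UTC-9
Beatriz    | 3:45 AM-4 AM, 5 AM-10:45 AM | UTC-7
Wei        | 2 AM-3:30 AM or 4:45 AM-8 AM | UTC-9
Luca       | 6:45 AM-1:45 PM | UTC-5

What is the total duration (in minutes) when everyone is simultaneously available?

165

Aarav in UTC: 09:15-10:30, 13:00-19:00 (add 9h to convert from UTC-9).
Elena in UTC: 11:45-12:45, 14:00-18:45 (add 5h to convert from UTC-5).
Ulla in UTC: 13:00-16:45 (add 9h to convert from UTC-9).
Beatriz in UTC: 10:45-11:00, 12:00-17:45 (add 7h to convert from UTC-7).
Wei in UTC: 11:00-12:30, 13:45-17:00 (add 9h to convert from UTC-9).
Luca in UTC: 11:45-18:45 (add 5h to convert from UTC-5).
Aarav ∩ Elena: 14:00-18:45.
Aarav ∩ Elena ∩ Ulla: 14:00-16:45.
Aarav ∩ Elena ∩ Ulla ∩ Beatriz: 14:00-16:45.
Aarav ∩ Elena ∩ Ulla ∩ Beatriz ∩ Wei: 14:00-16:45.
Aarav ∩ Elena ∩ Ulla ∩ Beatriz ∩ Wei ∩ Luca: 14:00-16:45.
So the common availability across everyone is 14:00-16:45.
That's a single block of 165 minutes.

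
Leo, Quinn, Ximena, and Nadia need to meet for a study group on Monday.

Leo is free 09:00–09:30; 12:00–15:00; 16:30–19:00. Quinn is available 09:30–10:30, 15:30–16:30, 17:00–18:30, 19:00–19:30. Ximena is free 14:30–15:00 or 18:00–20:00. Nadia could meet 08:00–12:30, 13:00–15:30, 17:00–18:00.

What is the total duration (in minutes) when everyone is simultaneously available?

Leo ∩ Quinn: 17:00-18:30.
Leo ∩ Quinn ∩ Ximena: 18:00-18:30.
Leo ∩ Quinn ∩ Ximena ∩ Nadia: ∅.
There is no time when everyone is free.
There is no common window, so the total is 0 minutes.

0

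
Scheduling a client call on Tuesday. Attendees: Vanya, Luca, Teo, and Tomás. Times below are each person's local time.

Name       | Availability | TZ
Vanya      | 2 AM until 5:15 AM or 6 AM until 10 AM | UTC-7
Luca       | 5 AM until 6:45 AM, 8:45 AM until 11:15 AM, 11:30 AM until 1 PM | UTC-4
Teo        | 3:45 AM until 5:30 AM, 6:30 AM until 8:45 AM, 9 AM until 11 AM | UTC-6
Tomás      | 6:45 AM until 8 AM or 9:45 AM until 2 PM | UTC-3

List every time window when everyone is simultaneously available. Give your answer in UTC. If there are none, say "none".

Vanya in UTC: 09:00-12:15, 13:00-17:00 (add 7h to convert from UTC-7).
Luca in UTC: 09:00-10:45, 12:45-15:15, 15:30-17:00 (add 4h to convert from UTC-4).
Teo in UTC: 09:45-11:30, 12:30-14:45, 15:00-17:00 (add 6h to convert from UTC-6).
Tomás in UTC: 09:45-11:00, 12:45-17:00 (add 3h to convert from UTC-3).
Vanya ∩ Luca: 09:00-10:45, 13:00-15:15, 15:30-17:00.
Vanya ∩ Luca ∩ Teo: 09:45-10:45, 13:00-14:45, 15:00-15:15, 15:30-17:00.
Vanya ∩ Luca ∩ Teo ∩ Tomás: 09:45-10:45, 13:00-14:45, 15:00-15:15, 15:30-17:00.

09:45-10:45, 13:00-14:45, 15:00-15:15, 15:30-17:00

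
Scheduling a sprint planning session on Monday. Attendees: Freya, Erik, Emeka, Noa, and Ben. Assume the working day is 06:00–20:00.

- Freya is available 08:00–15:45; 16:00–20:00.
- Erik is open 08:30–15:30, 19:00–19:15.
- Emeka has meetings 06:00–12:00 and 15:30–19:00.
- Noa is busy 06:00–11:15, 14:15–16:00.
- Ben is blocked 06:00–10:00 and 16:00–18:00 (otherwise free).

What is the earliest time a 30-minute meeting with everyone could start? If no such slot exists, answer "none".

Freya free: 08:00-15:45, 16:00-20:00.
Erik free: 08:30-15:30, 19:00-19:15.
Emeka free: 12:00-15:30, 19:00-20:00 (invert busy blocks within the working day).
Noa free: 11:15-14:15, 16:00-20:00 (invert busy blocks within the working day).
Ben free: 10:00-16:00, 18:00-20:00 (invert busy blocks within the working day).
Freya ∩ Erik: 08:30-15:30, 19:00-19:15.
Freya ∩ Erik ∩ Emeka: 12:00-15:30, 19:00-19:15.
Freya ∩ Erik ∩ Emeka ∩ Noa: 12:00-14:15, 19:00-19:15.
Freya ∩ Erik ∩ Emeka ∩ Noa ∩ Ben: 12:00-14:15, 19:00-19:15.
Those are the intersection windows.
The first common window of at least 30 minutes is 12:00-14:15, so the earliest start is 12:00.

12:00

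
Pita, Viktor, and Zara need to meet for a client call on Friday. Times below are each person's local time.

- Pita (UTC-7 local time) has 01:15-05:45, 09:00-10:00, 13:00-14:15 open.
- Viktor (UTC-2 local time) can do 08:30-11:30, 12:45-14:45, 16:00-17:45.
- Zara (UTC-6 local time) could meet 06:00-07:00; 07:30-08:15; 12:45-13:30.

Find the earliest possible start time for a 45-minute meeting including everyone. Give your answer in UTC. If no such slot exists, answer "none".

Pita in UTC: 08:15-12:45, 16:00-17:00, 20:00-21:15 (add 7h to convert from UTC-7).
Viktor in UTC: 10:30-13:30, 14:45-16:45, 18:00-19:45 (add 2h to convert from UTC-2).
Zara in UTC: 12:00-13:00, 13:30-14:15, 18:45-19:30 (add 6h to convert from UTC-6).
Pita ∩ Viktor: 10:30-12:45, 16:00-16:45.
Pita ∩ Viktor ∩ Zara: 12:00-12:45.
The first common window of at least 45 minutes is 12:00-12:45, so the earliest start is 12:00.

12:00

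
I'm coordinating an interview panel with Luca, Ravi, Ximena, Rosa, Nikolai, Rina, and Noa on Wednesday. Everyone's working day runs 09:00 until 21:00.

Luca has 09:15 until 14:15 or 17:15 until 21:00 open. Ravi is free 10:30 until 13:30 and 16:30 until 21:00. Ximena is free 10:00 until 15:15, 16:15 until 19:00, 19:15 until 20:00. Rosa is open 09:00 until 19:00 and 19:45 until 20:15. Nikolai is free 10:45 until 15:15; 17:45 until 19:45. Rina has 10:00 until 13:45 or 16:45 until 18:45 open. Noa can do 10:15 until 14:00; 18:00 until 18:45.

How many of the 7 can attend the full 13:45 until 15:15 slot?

3

Ximena, Rosa, and Nikolai can make the full 13:45-15:15 slot — that's 3.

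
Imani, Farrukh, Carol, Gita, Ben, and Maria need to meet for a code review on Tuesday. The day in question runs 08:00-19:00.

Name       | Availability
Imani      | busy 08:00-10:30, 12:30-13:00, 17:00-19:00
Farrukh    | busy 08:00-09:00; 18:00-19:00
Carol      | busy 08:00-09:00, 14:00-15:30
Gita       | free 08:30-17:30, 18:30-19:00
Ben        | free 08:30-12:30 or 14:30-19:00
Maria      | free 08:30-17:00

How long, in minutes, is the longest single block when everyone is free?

Imani free: 10:30-12:30, 13:00-17:00 (invert busy blocks within the working day).
Farrukh free: 09:00-18:00 (invert busy blocks within the working day).
Carol free: 09:00-14:00, 15:30-19:00 (invert busy blocks within the working day).
Gita free: 08:30-17:30, 18:30-19:00.
Ben free: 08:30-12:30, 14:30-19:00.
Maria free: 08:30-17:00.
Imani ∩ Farrukh: 10:30-12:30, 13:00-17:00.
Imani ∩ Farrukh ∩ Carol: 10:30-12:30, 13:00-14:00, 15:30-17:00.
Imani ∩ Farrukh ∩ Carol ∩ Gita: 10:30-12:30, 13:00-14:00, 15:30-17:00.
Imani ∩ Farrukh ∩ Carol ∩ Gita ∩ Ben: 10:30-12:30, 15:30-17:00.
Imani ∩ Farrukh ∩ Carol ∩ Gita ∩ Ben ∩ Maria: 10:30-12:30, 15:30-17:00.
The longest is 10:30-12:30 at 120 minutes.

120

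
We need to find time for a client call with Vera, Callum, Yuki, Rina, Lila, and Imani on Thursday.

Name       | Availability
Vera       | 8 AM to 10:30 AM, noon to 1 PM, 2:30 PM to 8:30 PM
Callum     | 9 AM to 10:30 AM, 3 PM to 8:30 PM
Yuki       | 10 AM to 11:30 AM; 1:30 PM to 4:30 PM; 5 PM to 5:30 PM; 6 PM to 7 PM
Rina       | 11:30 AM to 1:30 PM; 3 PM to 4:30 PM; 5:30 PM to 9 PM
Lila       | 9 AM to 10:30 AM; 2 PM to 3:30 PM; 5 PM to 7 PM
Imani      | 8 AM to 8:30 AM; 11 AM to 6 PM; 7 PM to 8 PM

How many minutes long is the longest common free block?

Vera ∩ Callum: 09:00-10:30, 15:00-20:30.
Vera ∩ Callum ∩ Yuki: 10:00-10:30, 15:00-16:30, 17:00-17:30, 18:00-19:00.
Vera ∩ Callum ∩ Yuki ∩ Rina: 15:00-16:30, 18:00-19:00.
Vera ∩ Callum ∩ Yuki ∩ Rina ∩ Lila: 15:00-15:30, 18:00-19:00.
Vera ∩ Callum ∩ Yuki ∩ Rina ∩ Lila ∩ Imani: 15:00-15:30.
Those are the intersection windows.
The longest is 15:00-15:30 at 30 minutes.

30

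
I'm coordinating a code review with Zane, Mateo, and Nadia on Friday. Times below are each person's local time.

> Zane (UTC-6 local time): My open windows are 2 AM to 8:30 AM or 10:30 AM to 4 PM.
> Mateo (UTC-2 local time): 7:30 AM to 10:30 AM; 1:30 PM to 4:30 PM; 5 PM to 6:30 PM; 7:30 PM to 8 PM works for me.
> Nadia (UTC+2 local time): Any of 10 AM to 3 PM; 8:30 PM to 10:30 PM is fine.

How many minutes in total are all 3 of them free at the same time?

270

Zane in UTC: 08:00-14:30, 16:30-22:00 (add 6h to convert from UTC-6).
Mateo in UTC: 09:30-12:30, 15:30-18:30, 19:00-20:30, 21:30-22:00 (add 2h to convert from UTC-2).
Nadia in UTC: 08:00-13:00, 18:30-20:30 (subtract 2h to convert from UTC+2).
Zane ∩ Mateo: 09:30-12:30, 16:30-18:30, 19:00-20:30, 21:30-22:00.
Zane ∩ Mateo ∩ Nadia: 09:30-12:30, 19:00-20:30.
Those are the intersection windows.
Summing the common windows: 180 + 90 = 270 minutes.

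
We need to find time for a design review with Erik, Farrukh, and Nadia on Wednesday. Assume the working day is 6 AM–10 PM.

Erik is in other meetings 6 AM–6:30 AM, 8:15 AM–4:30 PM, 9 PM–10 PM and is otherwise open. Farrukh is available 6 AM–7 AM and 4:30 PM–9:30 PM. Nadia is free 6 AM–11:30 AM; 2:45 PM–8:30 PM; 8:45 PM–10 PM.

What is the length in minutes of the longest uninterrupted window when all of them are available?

Erik free: 06:30-08:15, 16:30-21:00 (invert busy blocks within the working day).
Farrukh free: 06:00-07:00, 16:30-21:30.
Nadia free: 06:00-11:30, 14:45-20:30, 20:45-22:00.
Erik ∩ Farrukh: 06:30-07:00, 16:30-21:00.
Erik ∩ Farrukh ∩ Nadia: 06:30-07:00, 16:30-20:30, 20:45-21:00.
The longest is 16:30-20:30 at 240 minutes.

240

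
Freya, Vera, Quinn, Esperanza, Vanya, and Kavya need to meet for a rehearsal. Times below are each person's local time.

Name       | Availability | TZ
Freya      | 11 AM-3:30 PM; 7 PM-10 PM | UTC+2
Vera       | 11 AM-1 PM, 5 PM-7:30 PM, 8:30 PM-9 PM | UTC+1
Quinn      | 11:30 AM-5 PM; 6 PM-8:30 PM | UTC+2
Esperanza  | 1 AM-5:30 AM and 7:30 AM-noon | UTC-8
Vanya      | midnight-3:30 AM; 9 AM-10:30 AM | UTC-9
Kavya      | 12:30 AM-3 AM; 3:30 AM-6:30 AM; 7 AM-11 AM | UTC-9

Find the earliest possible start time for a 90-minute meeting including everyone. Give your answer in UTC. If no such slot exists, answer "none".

10:00

Freya in UTC: 09:00-13:30, 17:00-20:00 (subtract 2h to convert from UTC+2).
Vera in UTC: 10:00-12:00, 16:00-18:30, 19:30-20:00 (subtract 1h to convert from UTC+1).
Quinn in UTC: 09:30-15:00, 16:00-18:30 (subtract 2h to convert from UTC+2).
Esperanza in UTC: 09:00-13:30, 15:30-20:00 (add 8h to convert from UTC-8).
Vanya in UTC: 09:00-12:30, 18:00-19:30 (add 9h to convert from UTC-9).
Kavya in UTC: 09:30-12:00, 12:30-15:30, 16:00-20:00 (add 9h to convert from UTC-9).
Freya ∩ Vera: 10:00-12:00, 17:00-18:30, 19:30-20:00.
Freya ∩ Vera ∩ Quinn: 10:00-12:00, 17:00-18:30.
Freya ∩ Vera ∩ Quinn ∩ Esperanza: 10:00-12:00, 17:00-18:30.
Freya ∩ Vera ∩ Quinn ∩ Esperanza ∩ Vanya: 10:00-12:00, 18:00-18:30.
Freya ∩ Vera ∩ Quinn ∩ Esperanza ∩ Vanya ∩ Kavya: 10:00-12:00, 18:00-18:30.
The first common window of at least 90 minutes is 10:00-12:00, so the earliest start is 10:00.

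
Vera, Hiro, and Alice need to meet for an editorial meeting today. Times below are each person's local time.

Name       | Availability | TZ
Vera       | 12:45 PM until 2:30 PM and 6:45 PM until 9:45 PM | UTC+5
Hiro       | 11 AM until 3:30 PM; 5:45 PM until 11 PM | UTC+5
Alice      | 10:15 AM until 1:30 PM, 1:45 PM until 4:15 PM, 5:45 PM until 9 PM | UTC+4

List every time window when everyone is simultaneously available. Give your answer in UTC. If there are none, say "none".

Vera in UTC: 07:45-09:30, 13:45-16:45 (subtract 5h to convert from UTC+5).
Hiro in UTC: 06:00-10:30, 12:45-18:00 (subtract 5h to convert from UTC+5).
Alice in UTC: 06:15-09:30, 09:45-12:15, 13:45-17:00 (subtract 4h to convert from UTC+4).
Vera ∩ Hiro: 07:45-09:30, 13:45-16:45.
Vera ∩ Hiro ∩ Alice: 07:45-09:30, 13:45-16:45.

07:45-09:30, 13:45-16:45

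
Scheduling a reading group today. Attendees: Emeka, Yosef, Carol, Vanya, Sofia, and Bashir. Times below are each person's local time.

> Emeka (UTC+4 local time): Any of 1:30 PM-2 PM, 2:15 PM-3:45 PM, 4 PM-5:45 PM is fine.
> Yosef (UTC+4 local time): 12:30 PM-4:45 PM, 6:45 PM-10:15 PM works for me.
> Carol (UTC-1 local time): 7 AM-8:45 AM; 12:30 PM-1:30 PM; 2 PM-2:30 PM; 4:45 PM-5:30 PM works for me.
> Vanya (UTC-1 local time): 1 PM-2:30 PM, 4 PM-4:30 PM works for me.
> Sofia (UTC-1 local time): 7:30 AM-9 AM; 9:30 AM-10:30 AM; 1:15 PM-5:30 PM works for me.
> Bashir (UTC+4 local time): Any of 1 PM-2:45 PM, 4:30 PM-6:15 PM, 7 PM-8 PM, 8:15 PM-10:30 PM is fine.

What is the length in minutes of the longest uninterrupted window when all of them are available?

Emeka in UTC: 09:30-10:00, 10:15-11:45, 12:00-13:45 (subtract 4h to convert from UTC+4).
Yosef in UTC: 08:30-12:45, 14:45-18:15 (subtract 4h to convert from UTC+4).
Carol in UTC: 08:00-09:45, 13:30-14:30, 15:00-15:30, 17:45-18:30 (add 1h to convert from UTC-1).
Vanya in UTC: 14:00-15:30, 17:00-17:30 (add 1h to convert from UTC-1).
Sofia in UTC: 08:30-10:00, 10:30-11:30, 14:15-18:30 (add 1h to convert from UTC-1).
Bashir in UTC: 09:00-10:45, 12:30-14:15, 15:00-16:00, 16:15-18:30 (subtract 4h to convert from UTC+4).
Emeka ∩ Yosef: 09:30-10:00, 10:15-11:45, 12:00-12:45.
Emeka ∩ Yosef ∩ Carol: 09:30-09:45.
Emeka ∩ Yosef ∩ Carol ∩ Vanya: ∅.
Emeka ∩ Yosef ∩ Carol ∩ Vanya ∩ Sofia: ∅.
Emeka ∩ Yosef ∩ Carol ∩ Vanya ∩ Sofia ∩ Bashir: ∅.
There is no time when everyone is free.
No common window exists, so the longest block is 0 minutes.

0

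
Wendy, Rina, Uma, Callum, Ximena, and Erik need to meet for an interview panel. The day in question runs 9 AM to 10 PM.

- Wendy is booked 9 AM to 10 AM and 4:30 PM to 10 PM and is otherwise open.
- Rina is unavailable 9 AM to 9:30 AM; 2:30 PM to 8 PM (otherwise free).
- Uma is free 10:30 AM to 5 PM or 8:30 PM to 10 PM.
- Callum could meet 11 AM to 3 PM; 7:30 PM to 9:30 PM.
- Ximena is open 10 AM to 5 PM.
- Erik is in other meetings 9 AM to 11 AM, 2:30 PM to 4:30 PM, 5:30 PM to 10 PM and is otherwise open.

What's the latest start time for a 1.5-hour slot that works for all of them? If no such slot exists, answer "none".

Wendy free: 10:00-16:30 (invert busy blocks within the working day).
Rina free: 09:30-14:30, 20:00-22:00 (invert busy blocks within the working day).
Uma free: 10:30-17:00, 20:30-22:00.
Callum free: 11:00-15:00, 19:30-21:30.
Ximena free: 10:00-17:00.
Erik free: 11:00-14:30, 16:30-17:30 (invert busy blocks within the working day).
Wendy ∩ Rina: 10:00-14:30.
Wendy ∩ Rina ∩ Uma: 10:30-14:30.
Wendy ∩ Rina ∩ Uma ∩ Callum: 11:00-14:30.
Wendy ∩ Rina ∩ Uma ∩ Callum ∩ Ximena: 11:00-14:30.
Wendy ∩ Rina ∩ Uma ∩ Callum ∩ Ximena ∩ Erik: 11:00-14:30.
So the common availability across everyone is 11:00-14:30.
The last common window of at least 90 minutes is 11:00-14:30; a 90-minute meeting can start as late as 13:00 and still end by 14:30.

13:00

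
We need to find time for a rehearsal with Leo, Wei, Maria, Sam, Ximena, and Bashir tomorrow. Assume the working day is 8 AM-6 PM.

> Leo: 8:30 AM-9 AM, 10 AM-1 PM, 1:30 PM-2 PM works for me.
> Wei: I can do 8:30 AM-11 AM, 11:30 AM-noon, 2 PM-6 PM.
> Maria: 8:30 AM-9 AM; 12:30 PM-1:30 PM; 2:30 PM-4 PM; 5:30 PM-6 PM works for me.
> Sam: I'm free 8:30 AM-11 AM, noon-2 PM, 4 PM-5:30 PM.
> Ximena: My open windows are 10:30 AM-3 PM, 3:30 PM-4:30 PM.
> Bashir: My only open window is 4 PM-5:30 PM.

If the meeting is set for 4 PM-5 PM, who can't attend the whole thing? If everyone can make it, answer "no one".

Leo, Maria, Ximena

Leo: not fully free for 16:00-17:00. Wei: free for 16:00-17:00. Maria: not fully free for 16:00-17:00. Sam: free for 16:00-17:00. Ximena: not fully free for 16:00-17:00. Bashir: free for 16:00-17:00.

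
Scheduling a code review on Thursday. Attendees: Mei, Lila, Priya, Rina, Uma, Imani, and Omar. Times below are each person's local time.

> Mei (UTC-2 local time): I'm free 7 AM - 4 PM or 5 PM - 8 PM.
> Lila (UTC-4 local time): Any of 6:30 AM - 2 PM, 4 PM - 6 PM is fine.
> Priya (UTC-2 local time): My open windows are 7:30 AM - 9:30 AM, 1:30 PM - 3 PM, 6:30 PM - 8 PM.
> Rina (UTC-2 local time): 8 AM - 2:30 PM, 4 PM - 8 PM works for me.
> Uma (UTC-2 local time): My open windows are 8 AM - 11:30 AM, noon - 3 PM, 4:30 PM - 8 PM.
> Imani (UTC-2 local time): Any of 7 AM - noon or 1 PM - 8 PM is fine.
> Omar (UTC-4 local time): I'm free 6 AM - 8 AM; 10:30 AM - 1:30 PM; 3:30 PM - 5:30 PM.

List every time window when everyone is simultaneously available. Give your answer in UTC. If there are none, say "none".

10:30-11:30, 15:30-16:30, 20:30-21:30

Mei in UTC: 09:00-18:00, 19:00-22:00 (add 2h to convert from UTC-2).
Lila in UTC: 10:30-18:00, 20:00-22:00 (add 4h to convert from UTC-4).
Priya in UTC: 09:30-11:30, 15:30-17:00, 20:30-22:00 (add 2h to convert from UTC-2).
Rina in UTC: 10:00-16:30, 18:00-22:00 (add 2h to convert from UTC-2).
Uma in UTC: 10:00-13:30, 14:00-17:00, 18:30-22:00 (add 2h to convert from UTC-2).
Imani in UTC: 09:00-14:00, 15:00-22:00 (add 2h to convert from UTC-2).
Omar in UTC: 10:00-12:00, 14:30-17:30, 19:30-21:30 (add 4h to convert from UTC-4).
Mei ∩ Lila: 10:30-18:00, 20:00-22:00.
Mei ∩ Lila ∩ Priya: 10:30-11:30, 15:30-17:00, 20:30-22:00.
Mei ∩ Lila ∩ Priya ∩ Rina: 10:30-11:30, 15:30-16:30, 20:30-22:00.
Mei ∩ Lila ∩ Priya ∩ Rina ∩ Uma: 10:30-11:30, 15:30-16:30, 20:30-22:00.
Mei ∩ Lila ∩ Priya ∩ Rina ∩ Uma ∩ Imani: 10:30-11:30, 15:30-16:30, 20:30-22:00.
Mei ∩ Lila ∩ Priya ∩ Rina ∩ Uma ∩ Imani ∩ Omar: 10:30-11:30, 15:30-16:30, 20:30-21:30.
So the common availability across everyone is 10:30-11:30, 15:30-16:30, 20:30-21:30.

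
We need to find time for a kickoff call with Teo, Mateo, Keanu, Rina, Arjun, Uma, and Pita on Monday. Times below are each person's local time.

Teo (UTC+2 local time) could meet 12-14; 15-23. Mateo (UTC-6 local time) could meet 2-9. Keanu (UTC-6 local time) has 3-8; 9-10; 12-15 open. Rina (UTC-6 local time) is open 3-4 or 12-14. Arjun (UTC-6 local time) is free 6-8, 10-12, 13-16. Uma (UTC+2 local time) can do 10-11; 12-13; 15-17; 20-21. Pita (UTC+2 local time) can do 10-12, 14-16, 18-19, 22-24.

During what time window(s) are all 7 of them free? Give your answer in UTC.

none

Teo in UTC: 10:00-12:00, 13:00-21:00 (subtract 2h to convert from UTC+2).
Mateo in UTC: 08:00-15:00 (add 6h to convert from UTC-6).
Keanu in UTC: 09:00-14:00, 15:00-16:00, 18:00-21:00 (add 6h to convert from UTC-6).
Rina in UTC: 09:00-10:00, 18:00-20:00 (add 6h to convert from UTC-6).
Arjun in UTC: 12:00-14:00, 16:00-18:00, 19:00-22:00 (add 6h to convert from UTC-6).
Uma in UTC: 08:00-09:00, 10:00-11:00, 13:00-15:00, 18:00-19:00 (subtract 2h to convert from UTC+2).
Pita in UTC: 08:00-10:00, 12:00-14:00, 16:00-17:00, 20:00-22:00 (subtract 2h to convert from UTC+2).
Teo ∩ Mateo: 10:00-12:00, 13:00-15:00.
Teo ∩ Mateo ∩ Keanu: 10:00-12:00, 13:00-14:00.
Teo ∩ Mateo ∩ Keanu ∩ Rina: ∅.
Teo ∩ Mateo ∩ Keanu ∩ Rina ∩ Arjun: ∅.
Teo ∩ Mateo ∩ Keanu ∩ Rina ∩ Arjun ∩ Uma: ∅.
Teo ∩ Mateo ∩ Keanu ∩ Rina ∩ Arjun ∩ Uma ∩ Pita: ∅.
There is no time when everyone is free.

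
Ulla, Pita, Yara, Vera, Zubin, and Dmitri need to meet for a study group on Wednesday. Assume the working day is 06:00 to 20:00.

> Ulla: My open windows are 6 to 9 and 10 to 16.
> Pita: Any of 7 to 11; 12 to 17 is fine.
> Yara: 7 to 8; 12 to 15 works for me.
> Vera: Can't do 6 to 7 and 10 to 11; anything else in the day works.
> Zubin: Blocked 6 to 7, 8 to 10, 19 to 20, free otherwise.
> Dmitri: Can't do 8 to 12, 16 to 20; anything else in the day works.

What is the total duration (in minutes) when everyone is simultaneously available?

Ulla free: 06:00-09:00, 10:00-16:00.
Pita free: 07:00-11:00, 12:00-17:00.
Yara free: 07:00-08:00, 12:00-15:00.
Vera free: 07:00-10:00, 11:00-20:00 (invert busy blocks within the working day).
Zubin free: 07:00-08:00, 10:00-19:00 (invert busy blocks within the working day).
Dmitri free: 06:00-08:00, 12:00-16:00 (invert busy blocks within the working day).
Ulla ∩ Pita: 07:00-09:00, 10:00-11:00, 12:00-16:00.
Ulla ∩ Pita ∩ Yara: 07:00-08:00, 12:00-15:00.
Ulla ∩ Pita ∩ Yara ∩ Vera: 07:00-08:00, 12:00-15:00.
Ulla ∩ Pita ∩ Yara ∩ Vera ∩ Zubin: 07:00-08:00, 12:00-15:00.
Ulla ∩ Pita ∩ Yara ∩ Vera ∩ Zubin ∩ Dmitri: 07:00-08:00, 12:00-15:00.
Summing the common windows: 60 + 180 = 240 minutes.

240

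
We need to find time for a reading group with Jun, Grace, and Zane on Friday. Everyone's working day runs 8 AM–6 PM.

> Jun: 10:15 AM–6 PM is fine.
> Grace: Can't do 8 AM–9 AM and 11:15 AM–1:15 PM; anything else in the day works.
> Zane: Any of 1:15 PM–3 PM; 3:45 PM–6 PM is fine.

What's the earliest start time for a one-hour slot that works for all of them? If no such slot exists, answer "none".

13:15

Jun free: 10:15-18:00.
Grace free: 09:00-11:15, 13:15-18:00 (invert busy blocks within the working day).
Zane free: 13:15-15:00, 15:45-18:00.
Jun ∩ Grace: 10:15-11:15, 13:15-18:00.
Jun ∩ Grace ∩ Zane: 13:15-15:00, 15:45-18:00.
The first common window of at least 60 minutes is 13:15-15:00, so the earliest start is 13:15.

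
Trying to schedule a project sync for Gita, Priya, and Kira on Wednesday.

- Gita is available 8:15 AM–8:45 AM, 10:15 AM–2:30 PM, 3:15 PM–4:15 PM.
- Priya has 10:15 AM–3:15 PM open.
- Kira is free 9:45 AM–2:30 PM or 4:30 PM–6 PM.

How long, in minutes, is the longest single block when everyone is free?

Gita ∩ Priya: 10:15-14:30.
Gita ∩ Priya ∩ Kira: 10:15-14:30.
The longest is 10:15-14:30 at 255 minutes.

255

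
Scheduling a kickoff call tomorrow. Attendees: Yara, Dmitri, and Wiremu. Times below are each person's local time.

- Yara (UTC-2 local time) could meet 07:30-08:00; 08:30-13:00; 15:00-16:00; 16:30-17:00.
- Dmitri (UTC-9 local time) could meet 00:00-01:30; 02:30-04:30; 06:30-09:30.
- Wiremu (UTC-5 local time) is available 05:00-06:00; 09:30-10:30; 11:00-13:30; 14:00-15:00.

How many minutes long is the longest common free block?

60

Yara in UTC: 09:30-10:00, 10:30-15:00, 17:00-18:00, 18:30-19:00 (add 2h to convert from UTC-2).
Dmitri in UTC: 09:00-10:30, 11:30-13:30, 15:30-18:30 (add 9h to convert from UTC-9).
Wiremu in UTC: 10:00-11:00, 14:30-15:30, 16:00-18:30, 19:00-20:00 (add 5h to convert from UTC-5).
Yara ∩ Dmitri: 09:30-10:00, 11:30-13:30, 17:00-18:00.
Yara ∩ Dmitri ∩ Wiremu: 17:00-18:00.
The longest is 17:00-18:00 at 60 minutes.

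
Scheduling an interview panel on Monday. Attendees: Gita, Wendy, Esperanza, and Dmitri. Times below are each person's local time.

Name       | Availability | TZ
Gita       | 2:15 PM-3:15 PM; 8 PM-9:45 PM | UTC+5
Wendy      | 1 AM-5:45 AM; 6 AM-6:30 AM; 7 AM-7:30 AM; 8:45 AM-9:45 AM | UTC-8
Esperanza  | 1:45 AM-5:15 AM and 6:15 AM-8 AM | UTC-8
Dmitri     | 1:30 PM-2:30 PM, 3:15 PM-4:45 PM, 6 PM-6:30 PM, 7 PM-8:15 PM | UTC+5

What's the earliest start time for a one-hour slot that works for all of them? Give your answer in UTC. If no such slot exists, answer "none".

none

Gita in UTC: 09:15-10:15, 15:00-16:45 (subtract 5h to convert from UTC+5).
Wendy in UTC: 09:00-13:45, 14:00-14:30, 15:00-15:30, 16:45-17:45 (add 8h to convert from UTC-8).
Esperanza in UTC: 09:45-13:15, 14:15-16:00 (add 8h to convert from UTC-8).
Dmitri in UTC: 08:30-09:30, 10:15-11:45, 13:00-13:30, 14:00-15:15 (subtract 5h to convert from UTC+5).
Gita ∩ Wendy: 09:15-10:15, 15:00-15:30.
Gita ∩ Wendy ∩ Esperanza: 09:45-10:15, 15:00-15:30.
Gita ∩ Wendy ∩ Esperanza ∩ Dmitri: 15:00-15:15.
No common window is at least 60 minutes long.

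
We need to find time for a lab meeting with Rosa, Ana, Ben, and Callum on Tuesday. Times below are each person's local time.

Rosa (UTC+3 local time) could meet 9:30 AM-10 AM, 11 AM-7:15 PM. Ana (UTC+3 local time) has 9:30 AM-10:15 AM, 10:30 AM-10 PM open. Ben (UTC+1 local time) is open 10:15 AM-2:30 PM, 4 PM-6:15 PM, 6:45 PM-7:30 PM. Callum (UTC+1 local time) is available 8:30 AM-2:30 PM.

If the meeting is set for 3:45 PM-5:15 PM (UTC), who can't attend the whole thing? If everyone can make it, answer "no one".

Callum, Rosa

Rosa in UTC: 06:30-07:00, 08:00-16:15 (subtract 3h to convert from UTC+3).
Ana in UTC: 06:30-07:15, 07:30-19:00 (subtract 3h to convert from UTC+3).
Ben in UTC: 09:15-13:30, 15:00-17:15, 17:45-18:30 (subtract 1h to convert from UTC+1).
Callum in UTC: 07:30-13:30 (subtract 1h to convert from UTC+1).
Rosa: not fully free for 15:45-17:15. Ana: free for 15:45-17:15. Ben: free for 15:45-17:15. Callum: not fully free for 15:45-17:15.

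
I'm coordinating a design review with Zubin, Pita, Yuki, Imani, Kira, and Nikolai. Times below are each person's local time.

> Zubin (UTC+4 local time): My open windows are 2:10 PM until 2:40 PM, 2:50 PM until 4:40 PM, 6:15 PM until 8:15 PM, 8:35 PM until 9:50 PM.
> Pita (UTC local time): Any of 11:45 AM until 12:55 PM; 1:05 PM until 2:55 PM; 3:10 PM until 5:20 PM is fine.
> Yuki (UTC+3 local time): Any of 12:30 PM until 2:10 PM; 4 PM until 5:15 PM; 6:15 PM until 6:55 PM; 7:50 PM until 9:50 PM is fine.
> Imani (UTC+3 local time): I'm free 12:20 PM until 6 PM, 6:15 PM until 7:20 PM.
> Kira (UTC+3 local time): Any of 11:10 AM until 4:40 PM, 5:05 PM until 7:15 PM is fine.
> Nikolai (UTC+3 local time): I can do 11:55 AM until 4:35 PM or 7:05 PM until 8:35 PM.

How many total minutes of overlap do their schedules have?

Zubin in UTC: 10:10-10:40, 10:50-12:40, 14:15-16:15, 16:35-17:50 (subtract 4h to convert from UTC+4).
Pita in UTC: 11:45-12:55, 13:05-14:55, 15:10-17:20.
Yuki in UTC: 09:30-11:10, 13:00-14:15, 15:15-15:55, 16:50-18:50 (subtract 3h to convert from UTC+3).
Imani in UTC: 09:20-15:00, 15:15-16:20 (subtract 3h to convert from UTC+3).
Kira in UTC: 08:10-13:40, 14:05-16:15 (subtract 3h to convert from UTC+3).
Nikolai in UTC: 08:55-13:35, 16:05-17:35 (subtract 3h to convert from UTC+3).
Zubin ∩ Pita: 11:45-12:40, 14:15-14:55, 15:10-16:15, 16:35-17:20.
Zubin ∩ Pita ∩ Yuki: 15:15-15:55, 16:50-17:20.
Zubin ∩ Pita ∩ Yuki ∩ Imani: 15:15-15:55.
Zubin ∩ Pita ∩ Yuki ∩ Imani ∩ Kira: 15:15-15:55.
Zubin ∩ Pita ∩ Yuki ∩ Imani ∩ Kira ∩ Nikolai: ∅.
There is no time when everyone is free.
There is no common window, so the total is 0 minutes.

0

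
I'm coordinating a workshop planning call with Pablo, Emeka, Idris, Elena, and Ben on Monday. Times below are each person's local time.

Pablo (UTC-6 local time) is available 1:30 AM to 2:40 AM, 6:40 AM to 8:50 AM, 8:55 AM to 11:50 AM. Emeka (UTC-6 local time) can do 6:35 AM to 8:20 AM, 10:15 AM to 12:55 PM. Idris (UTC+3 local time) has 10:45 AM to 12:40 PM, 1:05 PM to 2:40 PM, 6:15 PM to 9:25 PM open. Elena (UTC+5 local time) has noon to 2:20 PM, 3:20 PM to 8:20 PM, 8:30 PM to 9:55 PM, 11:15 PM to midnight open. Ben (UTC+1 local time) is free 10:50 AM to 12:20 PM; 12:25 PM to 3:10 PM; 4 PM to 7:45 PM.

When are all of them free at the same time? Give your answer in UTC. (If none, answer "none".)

Pablo in UTC: 07:30-08:40, 12:40-14:50, 14:55-17:50 (add 6h to convert from UTC-6).
Emeka in UTC: 12:35-14:20, 16:15-18:55 (add 6h to convert from UTC-6).
Idris in UTC: 07:45-09:40, 10:05-11:40, 15:15-18:25 (subtract 3h to convert from UTC+3).
Elena in UTC: 07:00-09:20, 10:20-15:20, 15:30-16:55, 18:15-19:00 (subtract 5h to convert from UTC+5).
Ben in UTC: 09:50-11:20, 11:25-14:10, 15:00-18:45 (subtract 1h to convert from UTC+1).
Pablo ∩ Emeka: 12:40-14:20, 16:15-17:50.
Pablo ∩ Emeka ∩ Idris: 16:15-17:50.
Pablo ∩ Emeka ∩ Idris ∩ Elena: 16:15-16:55.
Pablo ∩ Emeka ∩ Idris ∩ Elena ∩ Ben: 16:15-16:55.
Those are the intersection windows.

16:15-16:55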